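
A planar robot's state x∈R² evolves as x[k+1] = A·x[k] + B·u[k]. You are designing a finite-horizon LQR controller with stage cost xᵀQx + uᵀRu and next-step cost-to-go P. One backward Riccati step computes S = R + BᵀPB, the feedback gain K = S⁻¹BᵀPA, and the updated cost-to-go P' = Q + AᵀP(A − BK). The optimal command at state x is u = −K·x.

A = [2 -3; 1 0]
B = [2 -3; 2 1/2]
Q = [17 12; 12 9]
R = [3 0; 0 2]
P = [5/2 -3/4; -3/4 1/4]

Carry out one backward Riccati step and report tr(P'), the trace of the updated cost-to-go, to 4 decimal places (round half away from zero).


BᵀP = [3.5000 -1.0000; -7.8750 2.3750]
S = R + BᵀPB = [3 0; 0 2] + [5.0000 -11.0000; -11.0000 24.8125] = [8.0000 -11.0000; -11.0000 26.8125]
BᵀPA = [6.0000 -10.5000; -13.3750 23.6250]
K = S⁻¹·BᵀPA = [0.1471 -0.2316; -0.4385 0.7861]
A−BK = [0.3904 -0.1785; 0.9251 0.0702]
AᵀP(A−BK) = [0.5027 -0.8463; -0.8463 1.4965]
P' = Q + AᵀP(A−BK) = [17.5027 11.1537; 11.1537 10.4965]
tr(P') = 27.9992

27.9992


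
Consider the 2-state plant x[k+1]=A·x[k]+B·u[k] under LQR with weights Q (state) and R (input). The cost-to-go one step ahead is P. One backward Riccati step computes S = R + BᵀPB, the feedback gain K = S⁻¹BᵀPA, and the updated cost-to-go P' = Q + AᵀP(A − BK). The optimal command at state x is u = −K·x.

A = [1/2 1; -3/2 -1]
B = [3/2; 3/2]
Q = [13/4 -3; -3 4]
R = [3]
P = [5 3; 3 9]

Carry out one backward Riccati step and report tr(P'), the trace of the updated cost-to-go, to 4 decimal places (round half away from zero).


BᵀP = [12.0000 18.0000]
S = R + BᵀPB = [3] + [45.0000] = [48.0000]
BᵀPA = [-21.0000 -6.0000]
K = S⁻¹·BᵀPA = [-0.4375 -0.1250]
A−BK = [1.1563 1.1875; -0.8438 -0.8125]
AᵀP(A−BK) = [7.8125 7.3750; 7.3750 7.2500]
P' = Q + AᵀP(A−BK) = [11.0625 4.3750; 4.3750 11.2500]
tr(P') = 22.3125

22.3125


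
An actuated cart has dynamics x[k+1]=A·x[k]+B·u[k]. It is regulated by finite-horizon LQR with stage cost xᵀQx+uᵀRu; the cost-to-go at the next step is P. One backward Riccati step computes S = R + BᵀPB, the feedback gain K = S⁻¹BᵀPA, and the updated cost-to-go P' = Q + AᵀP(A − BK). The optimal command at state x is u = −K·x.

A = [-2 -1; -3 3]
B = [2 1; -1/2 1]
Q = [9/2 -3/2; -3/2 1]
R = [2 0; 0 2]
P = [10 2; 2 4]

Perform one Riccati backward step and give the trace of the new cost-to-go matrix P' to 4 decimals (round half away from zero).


BᵀP = [19.0000 2.0000; 12.0000 6.0000]
S = R + BᵀPB = [2 0; 0 2] + [37.0000 21.0000; 21.0000 18.0000] = [39.0000 21.0000; 21.0000 20.0000]
BᵀPA = [-44.0000 -13.0000; -42.0000 6.0000]
K = S⁻¹·BᵀPA = [0.0059 -1.1386; -2.1062 1.4956]
A−BK = [0.0944 -0.2183; -0.8909 0.9351]
AᵀP(A−BK) = [11.7994 -9.2861; -9.2861 10.2242]
P' = Q + AᵀP(A−BK) = [16.2994 -10.7861; -10.7861 11.2242]
tr(P') = 27.5236

27.5236


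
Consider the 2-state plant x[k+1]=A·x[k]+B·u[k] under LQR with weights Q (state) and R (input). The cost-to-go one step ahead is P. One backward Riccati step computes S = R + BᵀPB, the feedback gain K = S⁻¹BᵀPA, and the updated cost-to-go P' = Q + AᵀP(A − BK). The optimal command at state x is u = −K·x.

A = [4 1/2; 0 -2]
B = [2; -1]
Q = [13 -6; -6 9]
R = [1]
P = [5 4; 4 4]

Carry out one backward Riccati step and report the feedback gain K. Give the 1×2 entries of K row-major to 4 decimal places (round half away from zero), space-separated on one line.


BᵀP = [6.0000 4.0000]
S = R + BᵀPB = [1] + [8.0000] = [9.0000]
BᵀPA = [24.0000 -5.0000]
K = S⁻¹·BᵀPA = [2.6667 -0.5556]
A−BK = [-1.3333 1.6111; 2.6667 -2.5556]
AᵀP(A−BK) = [16.0000 -8.6667; -8.6667 6.4722]
P' = Q + AᵀP(A−BK) = [29.0000 -14.6667; -14.6667 15.4722]
tr(P') = 44.4722

2.6667 -0.5556


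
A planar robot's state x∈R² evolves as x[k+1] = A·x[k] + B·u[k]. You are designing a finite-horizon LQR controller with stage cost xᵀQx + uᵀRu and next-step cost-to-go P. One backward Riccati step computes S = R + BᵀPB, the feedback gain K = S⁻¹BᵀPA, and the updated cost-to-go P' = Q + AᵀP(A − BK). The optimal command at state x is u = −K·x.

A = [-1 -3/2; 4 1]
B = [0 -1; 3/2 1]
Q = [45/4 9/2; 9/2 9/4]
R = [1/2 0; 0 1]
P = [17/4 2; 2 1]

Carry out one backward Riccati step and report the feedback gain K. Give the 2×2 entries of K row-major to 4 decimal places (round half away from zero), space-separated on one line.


1.0476 -0.8095 -0.0794 0.5159

BᵀP = [3.0000 1.5000; -2.2500 -1.0000]
S = R + BᵀPB = [1/2 0; 0 1] + [2.2500 -1.5000; -1.5000 1.2500] = [2.7500 -1.5000; -1.5000 2.2500]
BᵀPA = [3.0000 -3.0000; -1.7500 2.3750]
K = S⁻¹·BᵀPA = [1.0476 -0.8095; -0.0794 0.5159]
A−BK = [-1.0794 -0.9841; 2.5079 1.6984]
AᵀP(A−BK) = [0.9683 -0.2937; -0.2937 0.9087]
P' = Q + AᵀP(A−BK) = [12.2183 4.2063; 4.2063 3.1587]
tr(P') = 15.3770


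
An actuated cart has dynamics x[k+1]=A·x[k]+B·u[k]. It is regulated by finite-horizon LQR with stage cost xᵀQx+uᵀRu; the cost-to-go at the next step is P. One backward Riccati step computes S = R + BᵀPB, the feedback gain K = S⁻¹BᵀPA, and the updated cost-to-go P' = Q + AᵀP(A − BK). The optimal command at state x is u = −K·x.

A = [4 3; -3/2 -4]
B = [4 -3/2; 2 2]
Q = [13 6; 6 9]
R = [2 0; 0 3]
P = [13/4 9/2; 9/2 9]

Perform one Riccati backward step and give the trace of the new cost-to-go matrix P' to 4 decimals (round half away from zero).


BᵀP = [22.0000 36.0000; 4.1250 11.2500]
S = R + BᵀPB = [2 0; 0 3] + [160.0000 39.0000; 39.0000 16.3125] = [162.0000 39.0000; 39.0000 19.3125]
BᵀPA = [34.0000 -78.0000; -0.3750 -32.6250]
K = S⁻¹·BᵀPA = [0.4175 -0.1456; -0.8626 -1.3954]
A−BK = [1.0359 1.4892; -0.6099 -0.9181]
AᵀP(A−BK) = [3.7301 5.1756; 5.1756 8.3723]
P' = Q + AᵀP(A−BK) = [16.7301 11.1756; 11.1756 17.3723]
tr(P') = 34.1024

34.1024


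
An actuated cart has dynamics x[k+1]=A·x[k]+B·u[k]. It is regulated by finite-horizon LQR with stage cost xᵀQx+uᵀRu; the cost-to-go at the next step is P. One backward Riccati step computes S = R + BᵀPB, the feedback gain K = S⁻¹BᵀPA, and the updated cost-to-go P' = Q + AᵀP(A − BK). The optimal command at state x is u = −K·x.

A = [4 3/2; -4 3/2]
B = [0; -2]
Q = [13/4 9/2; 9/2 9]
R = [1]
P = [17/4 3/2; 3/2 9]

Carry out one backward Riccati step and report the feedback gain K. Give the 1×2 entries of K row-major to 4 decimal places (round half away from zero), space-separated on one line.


1.6216 -0.8514

BᵀP = [-3.0000 -18.0000]
S = R + BᵀPB = [1] + [36.0000] = [37.0000]
BᵀPA = [60.0000 -31.5000]
K = S⁻¹·BᵀPA = [1.6216 -0.8514]
A−BK = [4.0000 1.5000; -0.7568 -0.2027]
AᵀP(A−BK) = [66.7027 22.5811; 22.5811 9.7449]
P' = Q + AᵀP(A−BK) = [69.9527 27.0811; 27.0811 18.7449]
tr(P') = 88.6976


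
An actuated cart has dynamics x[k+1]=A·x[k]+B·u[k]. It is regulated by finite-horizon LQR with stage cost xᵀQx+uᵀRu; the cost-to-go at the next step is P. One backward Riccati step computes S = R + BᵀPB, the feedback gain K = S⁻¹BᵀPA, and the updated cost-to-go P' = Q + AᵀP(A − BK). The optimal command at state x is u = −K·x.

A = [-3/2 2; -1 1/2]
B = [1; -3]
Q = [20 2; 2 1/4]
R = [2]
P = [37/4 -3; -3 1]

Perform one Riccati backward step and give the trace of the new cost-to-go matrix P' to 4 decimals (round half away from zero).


BᵀP = [18.2500 -6.0000]
S = R + BᵀPB = [2] + [36.2500] = [38.2500]
BᵀPA = [-21.3750 33.5000]
K = S⁻¹·BᵀPA = [-0.5588 0.8758]
A−BK = [-0.9412 1.1242; -2.6765 3.1275]
AᵀP(A−BK) = [0.8676 -1.2794; -1.2794 1.9101]
P' = Q + AᵀP(A−BK) = [20.8676 0.7206; 0.7206 2.1601]
tr(P') = 23.0278

23.0278


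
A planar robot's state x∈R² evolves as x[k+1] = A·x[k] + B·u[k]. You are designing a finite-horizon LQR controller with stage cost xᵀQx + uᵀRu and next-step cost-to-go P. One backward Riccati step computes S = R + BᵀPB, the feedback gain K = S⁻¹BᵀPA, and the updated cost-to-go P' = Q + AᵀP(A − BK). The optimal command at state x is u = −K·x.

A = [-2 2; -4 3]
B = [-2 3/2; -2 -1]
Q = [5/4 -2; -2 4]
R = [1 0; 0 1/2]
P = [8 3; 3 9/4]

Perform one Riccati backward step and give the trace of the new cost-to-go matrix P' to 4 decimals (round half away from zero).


9.5151

BᵀP = [-22.0000 -10.5000; 9.0000 2.2500]
S = R + BᵀPB = [1 0; 0 1/2] + [65.0000 -22.5000; -22.5000 11.2500] = [66.0000 -22.5000; -22.5000 11.7500]
BᵀPA = [86.0000 -75.5000; -27.0000 24.7500]
K = S⁻¹·BᵀPA = [1.4968 -1.2266; 0.5682 -0.2423]
A−BK = [0.1411 -0.0896; -0.4383 0.3045]
AᵀP(A−BK) = [2.6221 -2.0594; -2.0594 1.6430]
P' = Q + AᵀP(A−BK) = [3.8721 -4.0594; -4.0594 5.6430]
tr(P') = 9.5151


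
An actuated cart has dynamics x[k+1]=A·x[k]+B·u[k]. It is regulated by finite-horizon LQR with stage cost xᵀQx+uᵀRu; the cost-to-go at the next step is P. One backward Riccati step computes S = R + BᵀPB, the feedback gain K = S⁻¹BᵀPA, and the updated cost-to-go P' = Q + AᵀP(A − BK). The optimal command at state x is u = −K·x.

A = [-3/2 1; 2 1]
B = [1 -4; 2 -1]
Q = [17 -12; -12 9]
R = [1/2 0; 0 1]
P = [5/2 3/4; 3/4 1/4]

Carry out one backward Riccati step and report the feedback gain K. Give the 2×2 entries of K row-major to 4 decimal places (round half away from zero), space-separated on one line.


BᵀP = [4.0000 1.2500; -10.7500 -3.2500]
S = R + BᵀPB = [1/2 0; 0 1] + [6.5000 -17.2500; -17.2500 46.2500] = [7.0000 -17.2500; -17.2500 47.2500]
BᵀPA = [-3.5000 5.2500; 9.6250 -14.0000]
K = S⁻¹·BᵀPA = [0.0198 0.1977; 0.2109 -0.2241]
A−BK = [-0.6761 -0.0942; 2.1714 0.3804]
AᵀP(A−BK) = [0.1641 -0.0259; -0.0259 0.0744]
P' = Q + AᵀP(A−BK) = [17.1641 -12.0259; -12.0259 9.0744]
tr(P') = 26.2385

0.0198 0.1977 0.2109 -0.2241


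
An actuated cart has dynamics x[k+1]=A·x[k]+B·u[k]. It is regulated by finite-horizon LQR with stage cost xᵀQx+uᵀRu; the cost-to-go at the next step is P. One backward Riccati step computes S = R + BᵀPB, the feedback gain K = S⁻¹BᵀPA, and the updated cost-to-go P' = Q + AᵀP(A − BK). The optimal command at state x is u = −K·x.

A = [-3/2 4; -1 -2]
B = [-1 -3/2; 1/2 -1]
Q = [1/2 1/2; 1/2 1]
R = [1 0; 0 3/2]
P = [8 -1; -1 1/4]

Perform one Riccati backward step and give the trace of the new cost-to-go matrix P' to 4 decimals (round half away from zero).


BᵀP = [-8.5000 1.1250; -11.0000 1.2500]
S = R + BᵀPB = [1 0; 0 3/2] + [9.0625 11.6250; 11.6250 15.2500] = [10.0625 11.6250; 11.6250 16.7500]
BᵀPA = [11.6250 -36.2500; 15.2500 -46.5000]
K = S⁻¹·BᵀPA = [0.5220 -1.9944; 0.5482 -1.3920]
A−BK = [-0.1558 -0.0823; -0.7128 -2.3948]
AᵀP(A−BK) = [0.8223 -2.0879; -2.0879 7.9775]
P' = Q + AᵀP(A−BK) = [1.3223 -1.5879; -1.5879 8.9775]
tr(P') = 10.2998

10.2998


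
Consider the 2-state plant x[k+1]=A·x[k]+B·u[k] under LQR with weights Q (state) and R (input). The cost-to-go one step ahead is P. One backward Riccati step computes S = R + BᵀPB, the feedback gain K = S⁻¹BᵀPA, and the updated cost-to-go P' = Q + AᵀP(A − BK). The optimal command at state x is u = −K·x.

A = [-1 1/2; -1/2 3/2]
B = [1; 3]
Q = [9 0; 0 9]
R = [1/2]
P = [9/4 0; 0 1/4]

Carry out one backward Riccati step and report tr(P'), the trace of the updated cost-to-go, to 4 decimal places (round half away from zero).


BᵀP = [2.2500 0.7500]
S = R + BᵀPB = [1/2] + [4.5000] = [5.0000]
BᵀPA = [-2.6250 2.2500]
K = S⁻¹·BᵀPA = [-0.5250 0.4500]
A−BK = [-0.4750 0.0500; 1.0750 0.1500]
AᵀP(A−BK) = [0.9344 -0.1313; -0.1313 0.1125]
P' = Q + AᵀP(A−BK) = [9.9344 -0.1313; -0.1313 9.1125]
tr(P') = 19.0469

19.0469


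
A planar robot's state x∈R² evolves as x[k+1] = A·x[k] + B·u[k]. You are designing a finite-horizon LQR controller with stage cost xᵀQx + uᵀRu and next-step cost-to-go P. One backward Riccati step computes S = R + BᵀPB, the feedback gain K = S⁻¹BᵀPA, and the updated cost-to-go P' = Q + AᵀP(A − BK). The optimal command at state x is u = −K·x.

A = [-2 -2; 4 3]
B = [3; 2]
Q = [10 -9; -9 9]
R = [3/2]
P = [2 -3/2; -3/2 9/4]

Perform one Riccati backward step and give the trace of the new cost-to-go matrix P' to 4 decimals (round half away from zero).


126.3929

BᵀP = [3.0000 0.0000]
S = R + BᵀPB = [3/2] + [9.0000] = [10.5000]
BᵀPA = [-6.0000 -6.0000]
K = S⁻¹·BᵀPA = [-0.5714 -0.5714]
A−BK = [-0.2857 -0.2857; 5.1429 4.1429]
AᵀP(A−BK) = [64.5714 52.5714; 52.5714 42.8214]
P' = Q + AᵀP(A−BK) = [74.5714 43.5714; 43.5714 51.8214]
tr(P') = 126.3929


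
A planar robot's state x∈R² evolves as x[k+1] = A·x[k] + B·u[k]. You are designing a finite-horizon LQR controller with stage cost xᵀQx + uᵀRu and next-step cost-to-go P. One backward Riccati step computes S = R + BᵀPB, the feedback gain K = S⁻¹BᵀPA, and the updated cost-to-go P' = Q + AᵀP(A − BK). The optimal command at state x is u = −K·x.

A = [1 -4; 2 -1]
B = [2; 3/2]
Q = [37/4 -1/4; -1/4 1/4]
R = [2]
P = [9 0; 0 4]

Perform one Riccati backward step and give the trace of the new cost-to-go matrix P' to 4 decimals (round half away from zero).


33.9043

BᵀP = [18.0000 6.0000]
S = R + BᵀPB = [2] + [45.0000] = [47.0000]
BᵀPA = [30.0000 -78.0000]
K = S⁻¹·BᵀPA = [0.6383 -1.6596]
A−BK = [-0.2766 -0.6809; 1.0426 1.4894]
AᵀP(A−BK) = [5.8511 5.7872; 5.7872 18.5532]
P' = Q + AᵀP(A−BK) = [15.1011 5.5372; 5.5372 18.8032]
tr(P') = 33.9043


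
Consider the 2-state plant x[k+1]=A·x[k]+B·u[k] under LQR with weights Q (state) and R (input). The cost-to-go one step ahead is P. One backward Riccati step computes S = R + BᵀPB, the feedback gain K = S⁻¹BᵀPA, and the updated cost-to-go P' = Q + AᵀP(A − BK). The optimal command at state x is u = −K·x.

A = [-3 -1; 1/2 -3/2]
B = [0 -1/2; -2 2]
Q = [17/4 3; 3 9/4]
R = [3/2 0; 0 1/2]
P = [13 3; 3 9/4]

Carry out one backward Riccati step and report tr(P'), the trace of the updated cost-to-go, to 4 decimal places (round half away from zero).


56.4126

BᵀP = [-6.0000 -4.5000; -0.5000 3.0000]
S = R + BᵀPB = [3/2 0; 0 1/2] + [9.0000 -6.0000; -6.0000 6.2500] = [10.5000 -6.0000; -6.0000 6.7500]
BᵀPA = [15.7500 12.7500; 3.0000 -4.0000]
K = S⁻¹·BᵀPA = [3.5645 1.7796; 3.6129 0.9892]
A−BK = [-1.1935 -0.5054; 0.4032 0.0806]
AᵀP(A−BK) = [41.5827 18.3165; 18.3165 8.3300]
P' = Q + AᵀP(A−BK) = [45.8327 21.3165; 21.3165 10.5800]
tr(P') = 56.4126


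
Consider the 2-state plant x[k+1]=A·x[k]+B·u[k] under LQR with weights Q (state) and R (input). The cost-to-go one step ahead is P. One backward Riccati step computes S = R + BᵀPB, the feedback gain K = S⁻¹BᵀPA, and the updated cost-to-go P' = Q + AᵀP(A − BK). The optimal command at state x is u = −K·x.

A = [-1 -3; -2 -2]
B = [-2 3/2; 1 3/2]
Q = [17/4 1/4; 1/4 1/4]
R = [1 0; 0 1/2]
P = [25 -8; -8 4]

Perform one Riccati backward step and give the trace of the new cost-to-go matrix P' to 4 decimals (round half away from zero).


BᵀP = [-58.0000 20.0000; 25.5000 -6.0000]
S = R + BᵀPB = [1 0; 0 1/2] + [136.0000 -57.0000; -57.0000 29.2500] = [137.0000 -57.0000; -57.0000 29.7500]
BᵀPA = [18.0000 134.0000; -13.5000 -64.5000]
K = S⁻¹·BᵀPA = [-0.2830 0.3750; -0.9961 -1.4497]
A−BK = [-0.0720 -0.0756; -0.2229 -0.2005]
AᵀP(A−BK) = [0.6477 0.6804; 0.6804 1.2525]
P' = Q + AᵀP(A−BK) = [4.8977 0.9304; 0.9304 1.5025]
tr(P') = 6.4002

6.4002


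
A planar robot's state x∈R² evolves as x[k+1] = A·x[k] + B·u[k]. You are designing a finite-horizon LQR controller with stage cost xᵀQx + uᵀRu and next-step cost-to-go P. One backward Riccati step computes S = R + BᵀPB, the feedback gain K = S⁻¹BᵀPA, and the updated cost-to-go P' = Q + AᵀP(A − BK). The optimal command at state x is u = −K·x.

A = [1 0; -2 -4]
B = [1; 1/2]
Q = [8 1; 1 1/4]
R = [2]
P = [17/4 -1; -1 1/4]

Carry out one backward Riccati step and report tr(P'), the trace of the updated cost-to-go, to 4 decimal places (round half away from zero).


13.5000

BᵀP = [3.7500 -0.8750]
S = R + BᵀPB = [2] + [3.3125] = [5.3125]
BᵀPA = [5.5000 3.5000]
K = S⁻¹·BᵀPA = [1.0353 0.6588]
A−BK = [-0.0353 -0.6588; -2.5176 -4.3294]
AᵀP(A−BK) = [3.5559 2.3765; 2.3765 1.6941]
P' = Q + AᵀP(A−BK) = [11.5559 3.3765; 3.3765 1.9441]
tr(P') = 13.5000


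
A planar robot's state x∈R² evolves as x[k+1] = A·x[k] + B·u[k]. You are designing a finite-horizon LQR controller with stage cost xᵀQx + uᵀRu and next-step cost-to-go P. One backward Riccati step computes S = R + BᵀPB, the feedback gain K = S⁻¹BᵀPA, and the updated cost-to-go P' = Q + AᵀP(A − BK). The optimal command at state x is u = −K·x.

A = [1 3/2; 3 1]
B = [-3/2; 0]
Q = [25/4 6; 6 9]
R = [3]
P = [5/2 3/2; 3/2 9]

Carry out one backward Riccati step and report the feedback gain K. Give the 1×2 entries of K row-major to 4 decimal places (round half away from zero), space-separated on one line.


-1.2174 -0.9130

BᵀP = [-3.7500 -2.2500]
S = R + BᵀPB = [3] + [5.6250] = [8.6250]
BᵀPA = [-10.5000 -7.8750]
K = S⁻¹·BᵀPA = [-1.2174 -0.9130]
A−BK = [-0.8261 0.1304; 3.0000 1.0000]
AᵀP(A−BK) = [79.7174 29.4130; 29.4130 11.9348]
P' = Q + AᵀP(A−BK) = [85.9674 35.4130; 35.4130 20.9348]
tr(P') = 106.9022


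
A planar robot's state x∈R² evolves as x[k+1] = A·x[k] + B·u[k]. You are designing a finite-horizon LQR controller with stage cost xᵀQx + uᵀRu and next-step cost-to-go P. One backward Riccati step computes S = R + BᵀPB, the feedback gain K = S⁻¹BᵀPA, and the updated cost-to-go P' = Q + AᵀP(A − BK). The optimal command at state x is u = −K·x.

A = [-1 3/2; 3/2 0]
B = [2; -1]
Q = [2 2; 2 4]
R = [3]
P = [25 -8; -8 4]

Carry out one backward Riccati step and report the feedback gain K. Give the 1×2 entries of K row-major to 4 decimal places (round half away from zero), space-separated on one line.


BᵀP = [58.0000 -20.0000]
S = R + BᵀPB = [3] + [136.0000] = [139.0000]
BᵀPA = [-88.0000 87.0000]
K = S⁻¹·BᵀPA = [-0.6331 0.6259]
A−BK = [0.2662 0.2482; 0.8669 0.6259]
AᵀP(A−BK) = [2.2878 -0.4209; -0.4209 1.7968]
P' = Q + AᵀP(A−BK) = [4.2878 1.5791; 1.5791 5.7968]
tr(P') = 10.0845

-0.6331 0.6259


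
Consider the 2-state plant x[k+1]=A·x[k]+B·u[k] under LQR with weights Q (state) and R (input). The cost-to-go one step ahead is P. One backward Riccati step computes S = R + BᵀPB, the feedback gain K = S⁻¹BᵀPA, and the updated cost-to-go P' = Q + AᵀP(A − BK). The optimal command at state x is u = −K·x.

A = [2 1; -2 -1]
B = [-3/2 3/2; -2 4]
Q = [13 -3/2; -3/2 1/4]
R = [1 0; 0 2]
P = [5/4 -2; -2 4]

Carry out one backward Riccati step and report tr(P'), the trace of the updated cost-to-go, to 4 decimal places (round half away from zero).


18.6810

BᵀP = [2.1250 -5.0000; -6.1250 13.0000]
S = R + BᵀPB = [1 0; 0 2] + [6.8125 -16.8125; -16.8125 42.8125] = [7.8125 -16.8125; -16.8125 44.8125]
BᵀPA = [14.2500 7.1250; -38.2500 -19.1250]
K = S⁻¹·BᵀPA = [-0.0667 -0.0334; -0.8786 -0.4393]
A−BK = [3.2178 1.6089; 1.3809 0.6905]
AᵀP(A−BK) = [4.3448 2.1724; 2.1724 1.0862]
P' = Q + AᵀP(A−BK) = [17.3448 0.6724; 0.6724 1.3362]
tr(P') = 18.6810


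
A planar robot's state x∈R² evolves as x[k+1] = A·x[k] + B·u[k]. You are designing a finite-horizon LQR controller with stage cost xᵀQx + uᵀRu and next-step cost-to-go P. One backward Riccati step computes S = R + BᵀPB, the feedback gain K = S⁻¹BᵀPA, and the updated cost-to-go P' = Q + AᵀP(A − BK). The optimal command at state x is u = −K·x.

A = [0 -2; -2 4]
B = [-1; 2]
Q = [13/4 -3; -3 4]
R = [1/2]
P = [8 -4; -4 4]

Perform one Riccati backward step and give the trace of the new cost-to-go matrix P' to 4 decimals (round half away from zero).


BᵀP = [-16.0000 12.0000]
S = R + BᵀPB = [1/2] + [40.0000] = [40.5000]
BᵀPA = [-24.0000 80.0000]
K = S⁻¹·BᵀPA = [-0.5926 1.9753]
A−BK = [-0.5926 -0.0247; -0.8148 0.0494]
AᵀP(A−BK) = [1.7778 -0.5926; -0.5926 1.9753]
P' = Q + AᵀP(A−BK) = [5.0278 -3.5926; -3.5926 5.9753]
tr(P') = 11.0031

11.0031


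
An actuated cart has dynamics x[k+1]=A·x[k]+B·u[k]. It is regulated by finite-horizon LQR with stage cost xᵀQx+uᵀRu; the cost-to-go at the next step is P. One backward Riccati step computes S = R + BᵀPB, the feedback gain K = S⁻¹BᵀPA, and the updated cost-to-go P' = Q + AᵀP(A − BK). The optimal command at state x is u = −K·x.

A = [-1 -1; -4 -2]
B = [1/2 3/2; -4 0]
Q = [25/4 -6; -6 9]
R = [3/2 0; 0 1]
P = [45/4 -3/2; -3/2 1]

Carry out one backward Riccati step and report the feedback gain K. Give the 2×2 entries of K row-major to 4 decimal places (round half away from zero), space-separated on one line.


0.8534 0.4118 -0.8649 -0.7432

BᵀP = [11.6250 -4.7500; 16.8750 -2.2500]
S = R + BᵀPB = [3/2 0; 0 1] + [24.8125 17.4375; 17.4375 25.3125] = [26.3125 17.4375; 17.4375 26.3125]
BᵀPA = [7.3750 -2.1250; -7.8750 -12.3750]
K = S⁻¹·BᵀPA = [0.8534 0.4118; -0.8649 -0.7432]
A−BK = [-0.1294 -0.0911; -0.5862 -0.3530]
AᵀP(A−BK) = [2.1450 1.3608; 1.3608 0.9281]
P' = Q + AᵀP(A−BK) = [8.3950 -4.6392; -4.6392 9.9281]
tr(P') = 18.3232


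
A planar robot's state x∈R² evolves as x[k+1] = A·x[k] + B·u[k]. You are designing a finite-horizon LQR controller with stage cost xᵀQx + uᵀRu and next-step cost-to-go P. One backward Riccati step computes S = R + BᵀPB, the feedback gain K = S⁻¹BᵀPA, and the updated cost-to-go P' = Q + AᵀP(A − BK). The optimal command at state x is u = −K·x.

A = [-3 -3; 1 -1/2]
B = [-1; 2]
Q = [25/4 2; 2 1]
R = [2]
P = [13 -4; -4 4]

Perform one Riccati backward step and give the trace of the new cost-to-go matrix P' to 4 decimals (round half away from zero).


BᵀP = [-21.0000 12.0000]
S = R + BᵀPB = [2] + [45.0000] = [47.0000]
BᵀPA = [75.0000 57.0000]
K = S⁻¹·BᵀPA = [1.5957 1.2128]
A−BK = [-1.4043 -1.7872; -2.1915 -2.9255]
AᵀP(A−BK) = [25.3191 30.0426; 30.0426 36.8723]
P' = Q + AᵀP(A−BK) = [31.5691 32.0426; 32.0426 37.8723]
tr(P') = 69.4415

69.4415


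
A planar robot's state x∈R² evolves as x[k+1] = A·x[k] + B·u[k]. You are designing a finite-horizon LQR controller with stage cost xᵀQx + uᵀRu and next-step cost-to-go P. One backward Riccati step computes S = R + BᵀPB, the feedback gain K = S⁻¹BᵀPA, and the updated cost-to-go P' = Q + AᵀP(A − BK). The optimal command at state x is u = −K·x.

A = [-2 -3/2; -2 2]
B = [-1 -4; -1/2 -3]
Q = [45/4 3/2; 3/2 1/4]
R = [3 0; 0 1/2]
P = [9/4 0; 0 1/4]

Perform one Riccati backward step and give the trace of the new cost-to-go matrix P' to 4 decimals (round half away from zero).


BᵀP = [-2.2500 -0.1250; -9.0000 -0.7500]
S = R + BᵀPB = [3 0; 0 1/2] + [2.3125 9.3750; 9.3750 38.2500] = [5.3125 9.3750; 9.3750 38.7500]
BᵀPA = [4.7500 3.1250; 19.5000 12.0000]
K = S⁻¹·BᵀPA = [0.0106 0.0728; 0.5007 0.2921]
A−BK = [0.0132 -0.2589; -0.4927 2.9126]
AᵀP(A−BK) = [0.1868 -0.2911; -0.2911 2.3302]
P' = Q + AᵀP(A−BK) = [11.4368 1.2089; 1.2089 2.5802]
tr(P') = 14.0170

14.0170


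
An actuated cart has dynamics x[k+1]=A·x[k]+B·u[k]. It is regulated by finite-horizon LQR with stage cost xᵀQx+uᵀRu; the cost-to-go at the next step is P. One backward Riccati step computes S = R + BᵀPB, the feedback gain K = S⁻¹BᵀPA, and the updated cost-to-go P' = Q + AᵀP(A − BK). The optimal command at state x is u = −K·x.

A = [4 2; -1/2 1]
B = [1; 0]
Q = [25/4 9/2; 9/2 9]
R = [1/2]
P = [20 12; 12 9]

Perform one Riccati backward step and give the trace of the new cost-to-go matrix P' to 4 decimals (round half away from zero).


BᵀP = [20.0000 12.0000]
S = R + BᵀPB = [1/2] + [20.0000] = [20.5000]
BᵀPA = [74.0000 52.0000]
K = S⁻¹·BᵀPA = [3.6098 2.5366]
A−BK = [0.3902 -0.5366; -0.5000 1.0000]
AᵀP(A−BK) = [7.1280 3.7927; 3.7927 5.0976]
P' = Q + AᵀP(A−BK) = [13.3780 8.2927; 8.2927 14.0976]
tr(P') = 27.4756

27.4756


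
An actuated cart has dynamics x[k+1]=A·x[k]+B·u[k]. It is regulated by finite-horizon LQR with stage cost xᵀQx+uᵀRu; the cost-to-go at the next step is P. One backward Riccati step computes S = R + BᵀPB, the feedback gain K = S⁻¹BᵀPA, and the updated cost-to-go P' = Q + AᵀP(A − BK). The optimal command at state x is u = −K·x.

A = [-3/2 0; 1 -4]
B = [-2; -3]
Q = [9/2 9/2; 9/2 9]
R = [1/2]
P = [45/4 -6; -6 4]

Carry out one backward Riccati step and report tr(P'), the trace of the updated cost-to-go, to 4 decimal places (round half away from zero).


BᵀP = [-4.5000 0.0000]
S = R + BᵀPB = [1/2] + [9.0000] = [9.5000]
BᵀPA = [6.7500 0.0000]
K = S⁻¹·BᵀPA = [0.7105 0.0000]
A−BK = [-0.0789 0.0000; 3.1316 -4.0000]
AᵀP(A−BK) = [42.5164 -52.0000; -52.0000 64.0000]
P' = Q + AᵀP(A−BK) = [47.0164 -47.5000; -47.5000 73.0000]
tr(P') = 120.0164

120.0164


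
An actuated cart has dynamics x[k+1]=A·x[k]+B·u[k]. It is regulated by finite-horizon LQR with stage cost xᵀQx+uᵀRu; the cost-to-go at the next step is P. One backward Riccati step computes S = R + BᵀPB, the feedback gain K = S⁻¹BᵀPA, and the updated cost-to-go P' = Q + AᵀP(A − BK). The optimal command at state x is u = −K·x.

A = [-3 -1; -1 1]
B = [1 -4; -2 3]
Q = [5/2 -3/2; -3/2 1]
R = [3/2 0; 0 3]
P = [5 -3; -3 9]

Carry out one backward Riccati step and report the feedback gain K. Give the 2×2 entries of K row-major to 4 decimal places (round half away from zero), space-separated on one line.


1.6306 -0.1953 0.9427 0.1996

BᵀP = [11.0000 -21.0000; -29.0000 39.0000]
S = R + BᵀPB = [3/2 0; 0 3] + [53.0000 -107.0000; -107.0000 233.0000] = [54.5000 -107.0000; -107.0000 236.0000]
BᵀPA = [-12.0000 -32.0000; 48.0000 68.0000]
K = S⁻¹·BᵀPA = [1.6306 -0.1953; 0.9427 0.1996]
A−BK = [-0.8599 -0.0064; -0.5669 0.0106]
AᵀP(A−BK) = [10.3185 0.0764; 0.0764 0.1783]
P' = Q + AᵀP(A−BK) = [12.8185 -1.4236; -1.4236 1.1783]
tr(P') = 13.9968


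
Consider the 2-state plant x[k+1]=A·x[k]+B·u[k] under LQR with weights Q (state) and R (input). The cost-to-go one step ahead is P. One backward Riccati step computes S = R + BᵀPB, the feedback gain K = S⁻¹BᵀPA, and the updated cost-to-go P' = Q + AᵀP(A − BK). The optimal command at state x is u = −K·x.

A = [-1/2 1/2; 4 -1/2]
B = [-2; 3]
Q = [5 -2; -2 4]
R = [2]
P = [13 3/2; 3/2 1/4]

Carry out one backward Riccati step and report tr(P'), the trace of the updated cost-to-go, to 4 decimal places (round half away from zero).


10.3105

BᵀP = [-21.5000 -2.2500]
S = R + BᵀPB = [2] + [36.2500] = [38.2500]
BᵀPA = [1.7500 -9.6250]
K = S⁻¹·BᵀPA = [0.0458 -0.2516]
A−BK = [-0.4085 -0.0033; 3.8627 0.2549]
AᵀP(A−BK) = [1.1699 0.0654; 0.0654 0.1405]
P' = Q + AᵀP(A−BK) = [6.1699 -1.9346; -1.9346 4.1405]
tr(P') = 10.3105


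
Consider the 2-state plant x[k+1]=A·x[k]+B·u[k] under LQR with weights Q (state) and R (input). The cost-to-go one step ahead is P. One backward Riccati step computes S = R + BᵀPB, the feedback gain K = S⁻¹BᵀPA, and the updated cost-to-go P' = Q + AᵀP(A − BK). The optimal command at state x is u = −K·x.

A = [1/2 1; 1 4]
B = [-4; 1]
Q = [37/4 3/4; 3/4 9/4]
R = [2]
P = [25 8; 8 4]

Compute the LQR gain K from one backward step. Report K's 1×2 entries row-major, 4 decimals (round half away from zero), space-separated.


-0.2164 -0.5965

BᵀP = [-92.0000 -28.0000]
S = R + BᵀPB = [2] + [340.0000] = [342.0000]
BᵀPA = [-74.0000 -204.0000]
K = S⁻¹·BᵀPA = [-0.2164 -0.5965]
A−BK = [-0.3655 -1.3860; 1.2164 4.5965]
AᵀP(A−BK) = [2.2383 8.3596; 8.3596 31.3158]
P' = Q + AᵀP(A−BK) = [11.4883 9.1096; 9.1096 33.5658]
tr(P') = 45.0541


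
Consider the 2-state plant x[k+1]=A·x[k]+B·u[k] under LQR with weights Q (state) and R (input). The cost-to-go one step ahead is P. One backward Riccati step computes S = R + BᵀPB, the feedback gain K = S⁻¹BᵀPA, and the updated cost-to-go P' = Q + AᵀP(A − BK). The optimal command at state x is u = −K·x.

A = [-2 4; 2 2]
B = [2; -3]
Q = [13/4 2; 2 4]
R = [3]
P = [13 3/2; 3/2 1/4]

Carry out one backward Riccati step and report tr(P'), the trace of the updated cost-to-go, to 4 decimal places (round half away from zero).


BᵀP = [21.5000 2.2500]
S = R + BᵀPB = [3] + [36.2500] = [39.2500]
BᵀPA = [-38.5000 90.5000]
K = S⁻¹·BᵀPA = [-0.9809 2.3057]
A−BK = [-0.0382 -0.6115; -0.9427 8.9172]
AᵀP(A−BK) = [3.2357 -8.2293; -8.2293 24.3312]
P' = Q + AᵀP(A−BK) = [6.4857 -6.2293; -6.2293 28.3312]
tr(P') = 34.8169

34.8169


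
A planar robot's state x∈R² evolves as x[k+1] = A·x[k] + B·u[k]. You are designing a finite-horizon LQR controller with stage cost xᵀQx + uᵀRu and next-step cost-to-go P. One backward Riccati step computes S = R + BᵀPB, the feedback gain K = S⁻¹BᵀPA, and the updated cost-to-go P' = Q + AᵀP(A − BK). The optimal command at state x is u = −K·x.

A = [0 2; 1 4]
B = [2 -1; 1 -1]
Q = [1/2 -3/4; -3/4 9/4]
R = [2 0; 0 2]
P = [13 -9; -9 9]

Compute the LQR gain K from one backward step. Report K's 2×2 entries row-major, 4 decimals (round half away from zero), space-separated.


BᵀP = [17.0000 -9.0000; -4.0000 0.0000]
S = R + BᵀPB = [2 0; 0 2] + [25.0000 -8.0000; -8.0000 4.0000] = [27.0000 -8.0000; -8.0000 6.0000]
BᵀPA = [-9.0000 -2.0000; 0.0000 -8.0000]
K = S⁻¹·BᵀPA = [-0.5510 -0.7755; -0.7347 -2.3673]
A−BK = [0.3673 1.1837; 0.8163 2.4082]
AᵀP(A−BK) = [4.0408 11.0204; 11.0204 31.5102]
P' = Q + AᵀP(A−BK) = [4.5408 10.2704; 10.2704 33.7602]
tr(P') = 38.3010

-0.5510 -0.7755 -0.7347 -2.3673


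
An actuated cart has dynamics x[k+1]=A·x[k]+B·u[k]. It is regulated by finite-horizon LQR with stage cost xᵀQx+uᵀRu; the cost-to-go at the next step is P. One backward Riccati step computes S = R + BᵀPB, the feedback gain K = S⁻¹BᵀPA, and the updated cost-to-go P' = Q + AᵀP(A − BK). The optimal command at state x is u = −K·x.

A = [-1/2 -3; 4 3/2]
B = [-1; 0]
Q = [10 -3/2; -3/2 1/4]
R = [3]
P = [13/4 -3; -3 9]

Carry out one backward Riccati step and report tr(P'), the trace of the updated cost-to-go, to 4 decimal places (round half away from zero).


BᵀP = [-3.2500 3.0000]
S = R + BᵀPB = [3] + [3.2500] = [6.2500]
BᵀPA = [13.6250 14.2500]
K = S⁻¹·BᵀPA = [2.1800 2.2800]
A−BK = [1.6800 -0.7200; 4.0000 1.5000]
AᵀP(A−BK) = [127.1100 66.0600; 66.0600 44.0100]
P' = Q + AᵀP(A−BK) = [137.1100 64.5600; 64.5600 44.2600]
tr(P') = 181.3700

181.3700


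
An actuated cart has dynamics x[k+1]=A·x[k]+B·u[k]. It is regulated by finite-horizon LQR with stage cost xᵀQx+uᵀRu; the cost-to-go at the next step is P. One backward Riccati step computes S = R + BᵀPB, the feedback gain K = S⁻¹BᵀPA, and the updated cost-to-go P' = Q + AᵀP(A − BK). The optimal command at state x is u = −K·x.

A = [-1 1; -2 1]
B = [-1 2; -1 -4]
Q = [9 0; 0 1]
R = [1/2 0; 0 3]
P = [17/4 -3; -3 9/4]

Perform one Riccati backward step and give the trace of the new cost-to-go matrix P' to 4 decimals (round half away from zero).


10.4398

BᵀP = [-1.2500 0.7500; 20.5000 -15.0000]
S = R + BᵀPB = [1/2 0; 0 3] + [0.5000 -5.5000; -5.5000 101.0000] = [1.0000 -5.5000; -5.5000 104.0000]
BᵀPA = [-0.2500 -0.5000; 9.5000 5.5000]
K = S⁻¹·BᵀPA = [0.3559 -0.2949; 0.1102 0.0373]
A−BK = [-0.8644 0.6305; -1.2034 0.8542]
AᵀP(A−BK) = [0.2924 -0.1780; -0.1780 0.1475]
P' = Q + AᵀP(A−BK) = [9.2924 -0.1780; -0.1780 1.1475]
tr(P') = 10.4398


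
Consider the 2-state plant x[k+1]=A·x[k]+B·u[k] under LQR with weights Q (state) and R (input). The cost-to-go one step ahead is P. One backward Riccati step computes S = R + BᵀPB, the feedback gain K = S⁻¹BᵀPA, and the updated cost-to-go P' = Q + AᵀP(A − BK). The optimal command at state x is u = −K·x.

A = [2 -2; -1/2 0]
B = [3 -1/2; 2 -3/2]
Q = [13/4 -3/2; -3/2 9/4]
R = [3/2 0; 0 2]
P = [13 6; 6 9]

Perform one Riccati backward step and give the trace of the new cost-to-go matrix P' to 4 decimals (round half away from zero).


BᵀP = [51.0000 36.0000; -15.5000 -16.5000]
S = R + BᵀPB = [3/2 0; 0 2] + [225.0000 -79.5000; -79.5000 32.5000] = [226.5000 -79.5000; -79.5000 34.5000]
BᵀPA = [84.0000 -102.0000; -22.7500 31.0000]
K = S⁻¹·BᵀPA = [0.7292 -0.7058; 1.0208 -0.7279]
A−BK = [0.3229 -0.2465; -0.4271 0.3198]
AᵀP(A−BK) = [4.2240 -3.2708; -3.2708 2.5713]
P' = Q + AᵀP(A−BK) = [7.4740 -4.7708; -4.7708 4.8213]
tr(P') = 12.2952

12.2952


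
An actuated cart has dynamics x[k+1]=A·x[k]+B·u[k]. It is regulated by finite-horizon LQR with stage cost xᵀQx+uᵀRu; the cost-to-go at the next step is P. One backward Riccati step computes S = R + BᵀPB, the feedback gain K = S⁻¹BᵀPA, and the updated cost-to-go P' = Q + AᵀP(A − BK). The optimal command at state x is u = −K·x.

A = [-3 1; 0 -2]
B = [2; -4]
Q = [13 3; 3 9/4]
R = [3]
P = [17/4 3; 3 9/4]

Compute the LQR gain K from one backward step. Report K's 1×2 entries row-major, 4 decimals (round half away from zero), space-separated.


1.3125 0.3125

BᵀP = [-3.5000 -3.0000]
S = R + BᵀPB = [3] + [5.0000] = [8.0000]
BᵀPA = [10.5000 2.5000]
K = S⁻¹·BᵀPA = [1.3125 0.3125]
A−BK = [-5.6250 0.3750; 5.2500 -0.7500]
AᵀP(A−BK) = [24.4688 1.9688; 1.9688 0.4688]
P' = Q + AᵀP(A−BK) = [37.4688 4.9688; 4.9688 2.7188]
tr(P') = 40.1875


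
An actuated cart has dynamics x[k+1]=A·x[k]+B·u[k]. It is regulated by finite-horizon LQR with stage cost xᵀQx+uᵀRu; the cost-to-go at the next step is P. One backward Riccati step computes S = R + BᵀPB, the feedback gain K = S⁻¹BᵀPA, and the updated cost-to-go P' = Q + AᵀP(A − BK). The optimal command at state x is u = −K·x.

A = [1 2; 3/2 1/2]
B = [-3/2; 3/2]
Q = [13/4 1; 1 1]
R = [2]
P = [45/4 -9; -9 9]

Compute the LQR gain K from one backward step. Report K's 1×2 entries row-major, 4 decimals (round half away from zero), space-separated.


BᵀP = [-30.3750 27.0000]
S = R + BᵀPB = [2] + [86.0625] = [88.0625]
BᵀPA = [10.1250 -47.2500]
K = S⁻¹·BᵀPA = [0.1150 -0.5366]
A−BK = [1.1725 1.1952; 1.3275 1.3048]
AᵀP(A−BK) = [3.3359 3.1826; 3.1826 3.8980]
P' = Q + AᵀP(A−BK) = [6.5859 4.1826; 4.1826 4.8980]
tr(P') = 11.4839

0.1150 -0.5366


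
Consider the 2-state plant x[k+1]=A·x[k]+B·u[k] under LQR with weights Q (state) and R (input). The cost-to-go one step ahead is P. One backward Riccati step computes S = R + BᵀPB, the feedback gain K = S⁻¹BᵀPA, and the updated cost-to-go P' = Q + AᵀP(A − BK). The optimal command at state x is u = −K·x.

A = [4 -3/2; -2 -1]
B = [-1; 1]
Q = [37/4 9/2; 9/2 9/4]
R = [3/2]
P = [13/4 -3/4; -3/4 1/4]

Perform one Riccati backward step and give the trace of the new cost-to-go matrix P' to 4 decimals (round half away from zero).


BᵀP = [-4.0000 1.0000]
S = R + BᵀPB = [3/2] + [5.0000] = [6.5000]
BᵀPA = [-18.0000 5.0000]
K = S⁻¹·BᵀPA = [-2.7692 0.7692]
A−BK = [1.2308 -0.7308; 0.7692 -1.7692]
AᵀP(A−BK) = [15.1538 -4.4038; -4.4038 1.4663]
P' = Q + AᵀP(A−BK) = [24.4038 0.0962; 0.0962 3.7163]
tr(P') = 28.1202

28.1202


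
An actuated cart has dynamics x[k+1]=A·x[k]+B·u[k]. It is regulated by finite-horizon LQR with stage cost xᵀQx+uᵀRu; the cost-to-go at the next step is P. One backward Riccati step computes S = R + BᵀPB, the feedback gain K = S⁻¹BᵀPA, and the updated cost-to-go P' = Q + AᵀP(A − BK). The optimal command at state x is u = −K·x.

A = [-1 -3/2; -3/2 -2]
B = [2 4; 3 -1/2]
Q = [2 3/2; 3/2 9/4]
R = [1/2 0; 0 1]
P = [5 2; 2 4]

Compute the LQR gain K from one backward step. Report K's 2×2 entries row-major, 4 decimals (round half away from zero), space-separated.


-0.4934 -0.6650 -0.0050 -0.0440

BᵀP = [16.0000 16.0000; 19.0000 6.0000]
S = R + BᵀPB = [1/2 0; 0 1] + [80.0000 56.0000; 56.0000 73.0000] = [80.5000 56.0000; 56.0000 74.0000]
BᵀPA = [-40.0000 -56.0000; -28.0000 -40.5000]
K = S⁻¹·BᵀPA = [-0.4934 -0.6650; -0.0050 -0.0440]
A−BK = [0.0067 0.0062; -0.0222 -0.0270]
AᵀP(A−BK) = [0.1234 0.1663; 0.1663 0.2255]
P' = Q + AᵀP(A−BK) = [2.1234 1.6663; 1.6663 2.4755]
tr(P') = 4.5989


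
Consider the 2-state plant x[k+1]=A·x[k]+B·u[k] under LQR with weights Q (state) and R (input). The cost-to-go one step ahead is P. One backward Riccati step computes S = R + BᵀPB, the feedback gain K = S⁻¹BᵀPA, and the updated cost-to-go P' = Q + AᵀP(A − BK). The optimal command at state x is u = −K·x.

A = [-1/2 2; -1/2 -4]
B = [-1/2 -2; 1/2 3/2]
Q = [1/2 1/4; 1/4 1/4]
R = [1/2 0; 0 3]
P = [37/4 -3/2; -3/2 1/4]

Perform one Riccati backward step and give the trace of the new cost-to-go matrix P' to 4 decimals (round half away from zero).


BᵀP = [-5.3750 0.8750; -20.7500 3.3750]
S = R + BᵀPB = [1/2 0; 0 3] + [3.1250 12.0625; 12.0625 46.5625] = [3.6250 12.0625; 12.0625 49.5625]
BᵀPA = [2.2500 -14.2500; 8.6875 -55.0000]
K = S⁻¹·BᵀPA = [0.1968 -1.2537; 0.1274 -0.8046]
A−BK = [-0.1468 -0.2360; -0.7895 -2.1663]
AᵀP(A−BK) = [0.0755 -0.4393; -0.4393 2.8826]
P' = Q + AᵀP(A−BK) = [0.5755 -0.1893; -0.1893 3.1326]
tr(P') = 3.7081

3.7081


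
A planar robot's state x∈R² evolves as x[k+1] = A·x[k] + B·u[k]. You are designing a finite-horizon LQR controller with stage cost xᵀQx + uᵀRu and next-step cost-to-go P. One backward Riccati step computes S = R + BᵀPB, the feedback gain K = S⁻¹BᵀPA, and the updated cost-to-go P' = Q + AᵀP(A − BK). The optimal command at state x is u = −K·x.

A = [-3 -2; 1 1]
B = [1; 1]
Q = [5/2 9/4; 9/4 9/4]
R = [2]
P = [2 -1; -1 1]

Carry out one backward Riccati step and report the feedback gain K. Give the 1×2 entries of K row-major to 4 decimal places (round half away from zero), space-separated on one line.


-1.0000 -0.6667

BᵀP = [1.0000 0.0000]
S = R + BᵀPB = [2] + [1.0000] = [3.0000]
BᵀPA = [-3.0000 -2.0000]
K = S⁻¹·BᵀPA = [-1.0000 -0.6667]
A−BK = [-2.0000 -1.3333; 2.0000 1.6667]
AᵀP(A−BK) = [22.0000 16.0000; 16.0000 11.6667]
P' = Q + AᵀP(A−BK) = [24.5000 18.2500; 18.2500 13.9167]
tr(P') = 38.4167


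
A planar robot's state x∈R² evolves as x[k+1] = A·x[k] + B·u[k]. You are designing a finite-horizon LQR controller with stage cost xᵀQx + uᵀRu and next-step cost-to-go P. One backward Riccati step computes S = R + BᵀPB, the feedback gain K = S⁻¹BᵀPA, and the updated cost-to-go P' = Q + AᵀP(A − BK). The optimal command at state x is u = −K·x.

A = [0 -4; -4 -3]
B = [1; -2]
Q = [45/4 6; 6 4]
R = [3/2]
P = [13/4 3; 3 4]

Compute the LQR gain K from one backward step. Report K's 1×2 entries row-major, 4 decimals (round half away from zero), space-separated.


2.2857 2.9714

BᵀP = [-2.7500 -5.0000]
S = R + BᵀPB = [3/2] + [7.2500] = [8.7500]
BᵀPA = [20.0000 26.0000]
K = S⁻¹·BᵀPA = [2.2857 2.9714]
A−BK = [-2.2857 -6.9714; 0.5714 2.9429]
AᵀP(A−BK) = [18.2857 36.5714; 36.5714 82.7429]
P' = Q + AᵀP(A−BK) = [29.5357 42.5714; 42.5714 86.7429]
tr(P') = 116.2786


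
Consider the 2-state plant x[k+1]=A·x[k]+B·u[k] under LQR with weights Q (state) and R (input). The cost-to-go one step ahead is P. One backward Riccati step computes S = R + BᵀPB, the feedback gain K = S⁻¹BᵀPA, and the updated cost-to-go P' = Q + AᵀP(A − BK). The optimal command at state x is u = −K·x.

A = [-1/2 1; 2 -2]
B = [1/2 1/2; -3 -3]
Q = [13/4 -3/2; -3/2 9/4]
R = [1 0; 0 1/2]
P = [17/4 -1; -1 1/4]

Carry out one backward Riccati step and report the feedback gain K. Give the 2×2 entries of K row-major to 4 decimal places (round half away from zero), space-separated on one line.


-0.2539 0.3824 -0.5078 0.7649

BᵀP = [5.1250 -1.2500; 5.1250 -1.2500]
S = R + BᵀPB = [1 0; 0 1/2] + [6.3125 6.3125; 6.3125 6.3125] = [7.3125 6.3125; 6.3125 6.8125]
BᵀPA = [-5.0625 7.6250; -5.0625 7.6250]
K = S⁻¹·BᵀPA = [-0.2539 0.3824; -0.5078 0.7649]
A−BK = [-0.1191 0.4263; -0.2853 1.4420]
AᵀP(A−BK) = [0.2061 -0.3166; -0.3166 0.5016]
P' = Q + AᵀP(A−BK) = [3.4561 -1.8166; -1.8166 2.7516]
tr(P') = 6.2077


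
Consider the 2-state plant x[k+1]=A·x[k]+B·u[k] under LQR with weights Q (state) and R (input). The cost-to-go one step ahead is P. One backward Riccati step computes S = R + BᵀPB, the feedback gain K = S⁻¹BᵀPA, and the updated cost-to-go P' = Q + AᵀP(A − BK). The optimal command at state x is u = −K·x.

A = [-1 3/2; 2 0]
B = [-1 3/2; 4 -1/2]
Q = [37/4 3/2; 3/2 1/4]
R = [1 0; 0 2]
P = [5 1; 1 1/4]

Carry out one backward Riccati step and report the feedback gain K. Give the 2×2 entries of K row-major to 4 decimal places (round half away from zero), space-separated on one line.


BᵀP = [-1.0000 0.0000; 7.0000 1.3750]
S = R + BᵀPB = [1 0; 0 2] + [1.0000 -1.5000; -1.5000 9.8125] = [2.0000 -1.5000; -1.5000 11.8125]
BᵀPA = [1.0000 -1.5000; -4.2500 10.5000]
K = S⁻¹·BᵀPA = [0.2544 -0.0921; -0.3275 0.8772]
A−BK = [-0.2544 0.0921; 0.8187 0.8070]
AᵀP(A−BK) = [0.3538 -0.6798; -0.6798 1.9013]
P' = Q + AᵀP(A−BK) = [9.6038 0.8202; 0.8202 2.1513]
tr(P') = 11.7551

0.2544 -0.0921 -0.3275 0.8772
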